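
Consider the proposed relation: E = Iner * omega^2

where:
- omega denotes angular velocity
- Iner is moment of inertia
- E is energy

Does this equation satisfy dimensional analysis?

Yes

omega (angular velocity) has dimensions [T^-1].
Iner (moment of inertia) has dimensions [L^2 M].
E (energy) has dimensions [L^2 M T^-2].

Left side: [L^2 M T^-2]
Right side: [L^2 M T^-2]

Both sides have the same dimensions, so the equation is dimensionally consistent.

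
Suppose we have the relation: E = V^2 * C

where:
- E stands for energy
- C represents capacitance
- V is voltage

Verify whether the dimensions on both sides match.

Yes

E (energy) has dimensions [L^2 M T^-2].
C (capacitance) has dimensions [I^2 L^-2 M^-1 T^4].
V (voltage) has dimensions [I^-1 L^2 M T^-3].

Left side: [L^2 M T^-2]
Right side: [L^2 M T^-2]

Both sides have the same dimensions, so the equation is dimensionally consistent.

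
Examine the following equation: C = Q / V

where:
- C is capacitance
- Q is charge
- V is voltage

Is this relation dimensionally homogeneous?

Yes

C (capacitance) has dimensions [I^2 L^-2 M^-1 T^4].
Q (charge) has dimensions [I T].
V (voltage) has dimensions [I^-1 L^2 M T^-3].

Left side: [I^2 L^-2 M^-1 T^4]
Right side: [I^2 L^-2 M^-1 T^4]

Both sides have the same dimensions, so the equation is dimensionally consistent.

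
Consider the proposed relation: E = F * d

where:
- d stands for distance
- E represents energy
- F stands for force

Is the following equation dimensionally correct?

Yes

d (distance) has dimensions [L].
E (energy) has dimensions [L^2 M T^-2].
F (force) has dimensions [L M T^-2].

Left side: [L^2 M T^-2]
Right side: [L^2 M T^-2]

Both sides have the same dimensions, so the equation is dimensionally consistent.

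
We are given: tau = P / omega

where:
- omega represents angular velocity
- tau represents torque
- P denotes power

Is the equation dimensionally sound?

Yes

omega (angular velocity) has dimensions [T^-1].
tau (torque) has dimensions [L^2 M T^-2].
P (power) has dimensions [L^2 M T^-3].

Left side: [L^2 M T^-2]
Right side: [L^2 M T^-2]

Both sides have the same dimensions, so the equation is dimensionally consistent.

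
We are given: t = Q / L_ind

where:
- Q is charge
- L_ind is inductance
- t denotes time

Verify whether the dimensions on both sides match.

No

Q (charge) has dimensions [I T].
L_ind (inductance) has dimensions [I^-2 L^2 M T^-2].
t (time) has dimensions [T].

Left side: [T]
Right side: [I^3 L^-2 M^-1 T^3]

The two sides have different dimensions, so the equation is NOT dimensionally consistent.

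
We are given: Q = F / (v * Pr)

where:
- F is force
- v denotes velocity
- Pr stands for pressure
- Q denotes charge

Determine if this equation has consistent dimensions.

No

F (force) has dimensions [L M T^-2].
v (velocity) has dimensions [L T^-1].
Pr (pressure) has dimensions [L^-1 M T^-2].
Q (charge) has dimensions [I T].

Left side: [I T]
Right side: [L T]

The two sides have different dimensions, so the equation is NOT dimensionally consistent.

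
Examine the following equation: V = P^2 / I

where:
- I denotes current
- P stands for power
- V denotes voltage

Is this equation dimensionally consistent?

No

I (current) has dimensions [I].
P (power) has dimensions [L^2 M T^-3].
V (voltage) has dimensions [I^-1 L^2 M T^-3].

Left side: [I^-1 L^2 M T^-3]
Right side: [I^-1 L^4 M^2 T^-6]

The two sides have different dimensions, so the equation is NOT dimensionally consistent.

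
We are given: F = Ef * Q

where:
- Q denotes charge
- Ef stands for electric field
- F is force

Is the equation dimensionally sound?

Yes

Q (charge) has dimensions [I T].
Ef (electric field) has dimensions [I^-1 L M T^-3].
F (force) has dimensions [L M T^-2].

Left side: [L M T^-2]
Right side: [L M T^-2]

Both sides have the same dimensions, so the equation is dimensionally consistent.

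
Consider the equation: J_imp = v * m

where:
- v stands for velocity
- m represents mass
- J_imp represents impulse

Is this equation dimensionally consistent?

Yes

v (velocity) has dimensions [L T^-1].
m (mass) has dimensions [M].
J_imp (impulse) has dimensions [L M T^-1].

Left side: [L M T^-1]
Right side: [L M T^-1]

Both sides have the same dimensions, so the equation is dimensionally consistent.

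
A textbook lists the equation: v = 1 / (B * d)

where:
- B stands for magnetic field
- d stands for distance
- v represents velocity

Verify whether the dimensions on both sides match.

No

B (magnetic field) has dimensions [I^-1 M T^-2].
d (distance) has dimensions [L].
v (velocity) has dimensions [L T^-1].

Left side: [L T^-1]
Right side: [I L^-1 M^-1 T^2]

The two sides have different dimensions, so the equation is NOT dimensionally consistent.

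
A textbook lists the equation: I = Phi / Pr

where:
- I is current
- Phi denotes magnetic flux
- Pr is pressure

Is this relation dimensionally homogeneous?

No

I (current) has dimensions [I].
Phi (magnetic flux) has dimensions [I^-1 L^2 M T^-2].
Pr (pressure) has dimensions [L^-1 M T^-2].

Left side: [I]
Right side: [I^-1 L^3]

The two sides have different dimensions, so the equation is NOT dimensionally consistent.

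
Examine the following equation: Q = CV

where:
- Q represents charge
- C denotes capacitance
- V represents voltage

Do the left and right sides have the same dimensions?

Yes

Q (charge) has dimensions [I T].
C (capacitance) has dimensions [I^2 L^-2 M^-1 T^4].
V (voltage) has dimensions [I^-1 L^2 M T^-3].

Left side: [I T]
Right side: [I T]

Both sides have the same dimensions, so the equation is dimensionally consistent.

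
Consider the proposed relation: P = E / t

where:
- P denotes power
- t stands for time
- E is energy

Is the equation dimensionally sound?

Yes

P (power) has dimensions [L^2 M T^-3].
t (time) has dimensions [T].
E (energy) has dimensions [L^2 M T^-2].

Left side: [L^2 M T^-3]
Right side: [L^2 M T^-3]

Both sides have the same dimensions, so the equation is dimensionally consistent.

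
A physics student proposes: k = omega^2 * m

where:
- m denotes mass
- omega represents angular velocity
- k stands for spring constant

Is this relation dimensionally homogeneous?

Yes

m (mass) has dimensions [M].
omega (angular velocity) has dimensions [T^-1].
k (spring constant) has dimensions [M T^-2].

Left side: [M T^-2]
Right side: [M T^-2]

Both sides have the same dimensions, so the equation is dimensionally consistent.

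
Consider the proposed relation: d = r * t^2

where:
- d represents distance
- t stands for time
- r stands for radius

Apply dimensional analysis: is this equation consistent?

No

d (distance) has dimensions [L].
t (time) has dimensions [T].
r (radius) has dimensions [L].

Left side: [L]
Right side: [L T^2]

The two sides have different dimensions, so the equation is NOT dimensionally consistent.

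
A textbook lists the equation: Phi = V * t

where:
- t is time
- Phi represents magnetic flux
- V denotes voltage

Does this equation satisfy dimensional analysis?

Yes

t (time) has dimensions [T].
Phi (magnetic flux) has dimensions [I^-1 L^2 M T^-2].
V (voltage) has dimensions [I^-1 L^2 M T^-3].

Left side: [I^-1 L^2 M T^-2]
Right side: [I^-1 L^2 M T^-2]

Both sides have the same dimensions, so the equation is dimensionally consistent.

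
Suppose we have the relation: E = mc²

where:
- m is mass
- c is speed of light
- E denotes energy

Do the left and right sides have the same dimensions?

Yes

m (mass) has dimensions [M].
c (speed of light) has dimensions [L T^-1].
E (energy) has dimensions [L^2 M T^-2].

Left side: [L^2 M T^-2]
Right side: [L^2 M T^-2]

Both sides have the same dimensions, so the equation is dimensionally consistent.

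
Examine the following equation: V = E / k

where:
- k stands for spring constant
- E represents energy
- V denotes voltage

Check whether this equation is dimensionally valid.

No

k (spring constant) has dimensions [M T^-2].
E (energy) has dimensions [L^2 M T^-2].
V (voltage) has dimensions [I^-1 L^2 M T^-3].

Left side: [I^-1 L^2 M T^-3]
Right side: [L^2]

The two sides have different dimensions, so the equation is NOT dimensionally consistent.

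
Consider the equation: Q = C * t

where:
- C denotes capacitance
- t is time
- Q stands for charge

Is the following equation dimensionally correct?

No

C (capacitance) has dimensions [I^2 L^-2 M^-1 T^4].
t (time) has dimensions [T].
Q (charge) has dimensions [I T].

Left side: [I T]
Right side: [I^2 L^-2 M^-1 T^5]

The two sides have different dimensions, so the equation is NOT dimensionally consistent.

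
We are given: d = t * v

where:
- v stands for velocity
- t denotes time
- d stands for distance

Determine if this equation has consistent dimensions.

Yes

v (velocity) has dimensions [L T^-1].
t (time) has dimensions [T].
d (distance) has dimensions [L].

Left side: [L]
Right side: [L]

Both sides have the same dimensions, so the equation is dimensionally consistent.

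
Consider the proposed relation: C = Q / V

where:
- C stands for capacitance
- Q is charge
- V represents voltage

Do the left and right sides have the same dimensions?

Yes

C (capacitance) has dimensions [I^2 L^-2 M^-1 T^4].
Q (charge) has dimensions [I T].
V (voltage) has dimensions [I^-1 L^2 M T^-3].

Left side: [I^2 L^-2 M^-1 T^4]
Right side: [I^2 L^-2 M^-1 T^4]

Both sides have the same dimensions, so the equation is dimensionally consistent.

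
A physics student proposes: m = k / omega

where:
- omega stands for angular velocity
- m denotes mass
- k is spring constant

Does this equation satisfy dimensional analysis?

No

omega (angular velocity) has dimensions [T^-1].
m (mass) has dimensions [M].
k (spring constant) has dimensions [M T^-2].

Left side: [M]
Right side: [M T^-1]

The two sides have different dimensions, so the equation is NOT dimensionally consistent.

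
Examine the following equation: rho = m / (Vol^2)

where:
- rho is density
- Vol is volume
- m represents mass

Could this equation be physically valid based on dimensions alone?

No

rho (density) has dimensions [L^-3 M].
Vol (volume) has dimensions [L^3].
m (mass) has dimensions [M].

Left side: [L^-3 M]
Right side: [L^-6 M]

The two sides have different dimensions, so the equation is NOT dimensionally consistent.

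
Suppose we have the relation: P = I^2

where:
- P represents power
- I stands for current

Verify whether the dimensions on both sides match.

No

P (power) has dimensions [L^2 M T^-3].
I (current) has dimensions [I].

Left side: [L^2 M T^-3]
Right side: [I^2]

The two sides have different dimensions, so the equation is NOT dimensionally consistent.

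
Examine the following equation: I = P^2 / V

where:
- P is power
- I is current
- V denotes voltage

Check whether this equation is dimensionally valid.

No

P (power) has dimensions [L^2 M T^-3].
I (current) has dimensions [I].
V (voltage) has dimensions [I^-1 L^2 M T^-3].

Left side: [I]
Right side: [I L^2 M T^-3]

The two sides have different dimensions, so the equation is NOT dimensionally consistent.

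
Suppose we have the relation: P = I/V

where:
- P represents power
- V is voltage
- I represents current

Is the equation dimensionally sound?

No

P (power) has dimensions [L^2 M T^-3].
V (voltage) has dimensions [I^-1 L^2 M T^-3].
I (current) has dimensions [I].

Left side: [L^2 M T^-3]
Right side: [I^2 L^-2 M^-1 T^3]

The two sides have different dimensions, so the equation is NOT dimensionally consistent.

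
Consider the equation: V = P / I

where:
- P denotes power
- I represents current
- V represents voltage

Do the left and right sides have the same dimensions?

Yes

P (power) has dimensions [L^2 M T^-3].
I (current) has dimensions [I].
V (voltage) has dimensions [I^-1 L^2 M T^-3].

Left side: [I^-1 L^2 M T^-3]
Right side: [I^-1 L^2 M T^-3]

Both sides have the same dimensions, so the equation is dimensionally consistent.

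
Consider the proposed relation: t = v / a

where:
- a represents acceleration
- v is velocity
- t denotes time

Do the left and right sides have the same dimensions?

Yes

a (acceleration) has dimensions [L T^-2].
v (velocity) has dimensions [L T^-1].
t (time) has dimensions [T].

Left side: [T]
Right side: [T]

Both sides have the same dimensions, so the equation is dimensionally consistent.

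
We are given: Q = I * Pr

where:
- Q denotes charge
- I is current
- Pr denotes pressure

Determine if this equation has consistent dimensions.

No

Q (charge) has dimensions [I T].
I (current) has dimensions [I].
Pr (pressure) has dimensions [L^-1 M T^-2].

Left side: [I T]
Right side: [I L^-1 M T^-2]

The two sides have different dimensions, so the equation is NOT dimensionally consistent.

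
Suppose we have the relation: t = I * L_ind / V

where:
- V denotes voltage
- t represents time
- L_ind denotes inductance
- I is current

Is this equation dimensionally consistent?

Yes

V (voltage) has dimensions [I^-1 L^2 M T^-3].
t (time) has dimensions [T].
L_ind (inductance) has dimensions [I^-2 L^2 M T^-2].
I (current) has dimensions [I].

Left side: [T]
Right side: [T]

Both sides have the same dimensions, so the equation is dimensionally consistent.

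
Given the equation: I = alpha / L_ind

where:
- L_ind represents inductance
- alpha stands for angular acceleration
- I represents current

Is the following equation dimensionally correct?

No

L_ind (inductance) has dimensions [I^-2 L^2 M T^-2].
alpha (angular acceleration) has dimensions [T^-2].
I (current) has dimensions [I].

Left side: [I]
Right side: [I^2 L^-2 M^-1]

The two sides have different dimensions, so the equation is NOT dimensionally consistent.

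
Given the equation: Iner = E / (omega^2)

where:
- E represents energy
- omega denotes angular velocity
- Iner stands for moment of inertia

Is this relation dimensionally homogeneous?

Yes

E (energy) has dimensions [L^2 M T^-2].
omega (angular velocity) has dimensions [T^-1].
Iner (moment of inertia) has dimensions [L^2 M].

Left side: [L^2 M]
Right side: [L^2 M]

Both sides have the same dimensions, so the equation is dimensionally consistent.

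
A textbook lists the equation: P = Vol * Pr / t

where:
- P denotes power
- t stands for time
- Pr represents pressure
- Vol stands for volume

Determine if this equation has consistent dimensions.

Yes

P (power) has dimensions [L^2 M T^-3].
t (time) has dimensions [T].
Pr (pressure) has dimensions [L^-1 M T^-2].
Vol (volume) has dimensions [L^3].

Left side: [L^2 M T^-3]
Right side: [L^2 M T^-3]

Both sides have the same dimensions, so the equation is dimensionally consistent.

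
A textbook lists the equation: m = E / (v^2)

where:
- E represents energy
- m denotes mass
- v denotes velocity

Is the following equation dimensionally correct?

Yes

E (energy) has dimensions [L^2 M T^-2].
m (mass) has dimensions [M].
v (velocity) has dimensions [L T^-1].

Left side: [M]
Right side: [M]

Both sides have the same dimensions, so the equation is dimensionally consistent.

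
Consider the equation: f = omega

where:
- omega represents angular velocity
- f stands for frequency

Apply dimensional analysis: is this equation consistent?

Yes

omega (angular velocity) has dimensions [T^-1].
f (frequency) has dimensions [T^-1].

Left side: [T^-1]
Right side: [T^-1]

Both sides have the same dimensions, so the equation is dimensionally consistent.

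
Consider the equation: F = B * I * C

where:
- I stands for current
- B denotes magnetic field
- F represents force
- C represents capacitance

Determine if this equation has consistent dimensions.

No

I (current) has dimensions [I].
B (magnetic field) has dimensions [I^-1 M T^-2].
F (force) has dimensions [L M T^-2].
C (capacitance) has dimensions [I^2 L^-2 M^-1 T^4].

Left side: [L M T^-2]
Right side: [I^2 L^-2 T^2]

The two sides have different dimensions, so the equation is NOT dimensionally consistent.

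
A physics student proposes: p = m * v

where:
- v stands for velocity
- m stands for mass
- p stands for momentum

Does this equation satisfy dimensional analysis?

Yes

v (velocity) has dimensions [L T^-1].
m (mass) has dimensions [M].
p (momentum) has dimensions [L M T^-1].

Left side: [L M T^-1]
Right side: [L M T^-1]

Both sides have the same dimensions, so the equation is dimensionally consistent.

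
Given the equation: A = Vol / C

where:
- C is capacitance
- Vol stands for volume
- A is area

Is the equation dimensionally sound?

No

C (capacitance) has dimensions [I^2 L^-2 M^-1 T^4].
Vol (volume) has dimensions [L^3].
A (area) has dimensions [L^2].

Left side: [L^2]
Right side: [I^-2 L^5 M T^-4]

The two sides have different dimensions, so the equation is NOT dimensionally consistent.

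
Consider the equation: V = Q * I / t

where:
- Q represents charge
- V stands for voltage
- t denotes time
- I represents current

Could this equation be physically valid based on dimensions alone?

No

Q (charge) has dimensions [I T].
V (voltage) has dimensions [I^-1 L^2 M T^-3].
t (time) has dimensions [T].
I (current) has dimensions [I].

Left side: [I^-1 L^2 M T^-3]
Right side: [I^2]

The two sides have different dimensions, so the equation is NOT dimensionally consistent.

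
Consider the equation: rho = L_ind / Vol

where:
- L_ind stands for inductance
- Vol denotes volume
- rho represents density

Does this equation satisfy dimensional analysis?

No

L_ind (inductance) has dimensions [I^-2 L^2 M T^-2].
Vol (volume) has dimensions [L^3].
rho (density) has dimensions [L^-3 M].

Left side: [L^-3 M]
Right side: [I^-2 L^-1 M T^-2]

The two sides have different dimensions, so the equation is NOT dimensionally consistent.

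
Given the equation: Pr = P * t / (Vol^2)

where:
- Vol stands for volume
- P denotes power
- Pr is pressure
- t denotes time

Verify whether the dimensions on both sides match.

No

Vol (volume) has dimensions [L^3].
P (power) has dimensions [L^2 M T^-3].
Pr (pressure) has dimensions [L^-1 M T^-2].
t (time) has dimensions [T].

Left side: [L^-1 M T^-2]
Right side: [L^-4 M T^-2]

The two sides have different dimensions, so the equation is NOT dimensionally consistent.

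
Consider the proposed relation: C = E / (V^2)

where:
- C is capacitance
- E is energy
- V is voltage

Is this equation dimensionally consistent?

Yes

C (capacitance) has dimensions [I^2 L^-2 M^-1 T^4].
E (energy) has dimensions [L^2 M T^-2].
V (voltage) has dimensions [I^-1 L^2 M T^-3].

Left side: [I^2 L^-2 M^-1 T^4]
Right side: [I^2 L^-2 M^-1 T^4]

Both sides have the same dimensions, so the equation is dimensionally consistent.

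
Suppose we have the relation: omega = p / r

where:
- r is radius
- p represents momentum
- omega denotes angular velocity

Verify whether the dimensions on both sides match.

No

r (radius) has dimensions [L].
p (momentum) has dimensions [L M T^-1].
omega (angular velocity) has dimensions [T^-1].

Left side: [T^-1]
Right side: [M T^-1]

The two sides have different dimensions, so the equation is NOT dimensionally consistent.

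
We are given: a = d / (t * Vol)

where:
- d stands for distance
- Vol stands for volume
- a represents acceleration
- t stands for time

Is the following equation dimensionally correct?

No

d (distance) has dimensions [L].
Vol (volume) has dimensions [L^3].
a (acceleration) has dimensions [L T^-2].
t (time) has dimensions [T].

Left side: [L T^-2]
Right side: [L^-2 T^-1]

The two sides have different dimensions, so the equation is NOT dimensionally consistent.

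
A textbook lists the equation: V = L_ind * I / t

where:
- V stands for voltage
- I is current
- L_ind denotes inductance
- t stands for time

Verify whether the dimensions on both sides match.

Yes

V (voltage) has dimensions [I^-1 L^2 M T^-3].
I (current) has dimensions [I].
L_ind (inductance) has dimensions [I^-2 L^2 M T^-2].
t (time) has dimensions [T].

Left side: [I^-1 L^2 M T^-3]
Right side: [I^-1 L^2 M T^-3]

Both sides have the same dimensions, so the equation is dimensionally consistent.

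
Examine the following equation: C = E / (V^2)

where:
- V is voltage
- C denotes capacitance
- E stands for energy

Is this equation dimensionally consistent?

Yes

V (voltage) has dimensions [I^-1 L^2 M T^-3].
C (capacitance) has dimensions [I^2 L^-2 M^-1 T^4].
E (energy) has dimensions [L^2 M T^-2].

Left side: [I^2 L^-2 M^-1 T^4]
Right side: [I^2 L^-2 M^-1 T^4]

Both sides have the same dimensions, so the equation is dimensionally consistent.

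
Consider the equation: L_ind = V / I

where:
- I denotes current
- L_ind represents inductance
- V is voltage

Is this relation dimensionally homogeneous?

No

I (current) has dimensions [I].
L_ind (inductance) has dimensions [I^-2 L^2 M T^-2].
V (voltage) has dimensions [I^-1 L^2 M T^-3].

Left side: [I^-2 L^2 M T^-2]
Right side: [I^-2 L^2 M T^-3]

The two sides have different dimensions, so the equation is NOT dimensionally consistent.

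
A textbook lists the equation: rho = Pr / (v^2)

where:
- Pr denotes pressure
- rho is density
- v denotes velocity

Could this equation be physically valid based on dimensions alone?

Yes

Pr (pressure) has dimensions [L^-1 M T^-2].
rho (density) has dimensions [L^-3 M].
v (velocity) has dimensions [L T^-1].

Left side: [L^-3 M]
Right side: [L^-3 M]

Both sides have the same dimensions, so the equation is dimensionally consistent.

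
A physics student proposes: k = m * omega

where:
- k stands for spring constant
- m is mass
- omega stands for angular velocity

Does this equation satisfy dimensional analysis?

No

k (spring constant) has dimensions [M T^-2].
m (mass) has dimensions [M].
omega (angular velocity) has dimensions [T^-1].

Left side: [M T^-2]
Right side: [M T^-1]

The two sides have different dimensions, so the equation is NOT dimensionally consistent.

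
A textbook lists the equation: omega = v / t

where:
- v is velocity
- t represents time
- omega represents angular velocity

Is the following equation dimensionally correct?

No

v (velocity) has dimensions [L T^-1].
t (time) has dimensions [T].
omega (angular velocity) has dimensions [T^-1].

Left side: [T^-1]
Right side: [L T^-2]

The two sides have different dimensions, so the equation is NOT dimensionally consistent.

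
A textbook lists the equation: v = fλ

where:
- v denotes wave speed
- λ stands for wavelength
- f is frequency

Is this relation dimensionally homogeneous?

Yes

v (wave speed) has dimensions [L T^-1].
λ (wavelength) has dimensions [L].
f (frequency) has dimensions [T^-1].

Left side: [L T^-1]
Right side: [L T^-1]

Both sides have the same dimensions, so the equation is dimensionally consistent.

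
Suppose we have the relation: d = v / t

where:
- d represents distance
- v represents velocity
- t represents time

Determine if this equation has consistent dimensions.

No

d (distance) has dimensions [L].
v (velocity) has dimensions [L T^-1].
t (time) has dimensions [T].

Left side: [L]
Right side: [L T^-2]

The two sides have different dimensions, so the equation is NOT dimensionally consistent.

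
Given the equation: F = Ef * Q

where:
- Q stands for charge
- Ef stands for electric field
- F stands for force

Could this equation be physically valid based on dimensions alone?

Yes

Q (charge) has dimensions [I T].
Ef (electric field) has dimensions [I^-1 L M T^-3].
F (force) has dimensions [L M T^-2].

Left side: [L M T^-2]
Right side: [L M T^-2]

Both sides have the same dimensions, so the equation is dimensionally consistent.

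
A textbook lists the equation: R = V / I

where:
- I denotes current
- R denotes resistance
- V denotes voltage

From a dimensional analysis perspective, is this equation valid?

Yes

I (current) has dimensions [I].
R (resistance) has dimensions [I^-2 L^2 M T^-3].
V (voltage) has dimensions [I^-1 L^2 M T^-3].

Left side: [I^-2 L^2 M T^-3]
Right side: [I^-2 L^2 M T^-3]

Both sides have the same dimensions, so the equation is dimensionally consistent.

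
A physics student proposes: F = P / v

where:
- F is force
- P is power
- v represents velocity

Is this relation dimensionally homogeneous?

Yes

F (force) has dimensions [L M T^-2].
P (power) has dimensions [L^2 M T^-3].
v (velocity) has dimensions [L T^-1].

Left side: [L M T^-2]
Right side: [L M T^-2]

Both sides have the same dimensions, so the equation is dimensionally consistent.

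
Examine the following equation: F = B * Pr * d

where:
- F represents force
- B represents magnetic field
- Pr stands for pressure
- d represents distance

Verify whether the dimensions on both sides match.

No

F (force) has dimensions [L M T^-2].
B (magnetic field) has dimensions [I^-1 M T^-2].
Pr (pressure) has dimensions [L^-1 M T^-2].
d (distance) has dimensions [L].

Left side: [L M T^-2]
Right side: [I^-1 M^2 T^-4]

The two sides have different dimensions, so the equation is NOT dimensionally consistent.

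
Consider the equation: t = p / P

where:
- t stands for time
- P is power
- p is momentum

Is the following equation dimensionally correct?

No

t (time) has dimensions [T].
P (power) has dimensions [L^2 M T^-3].
p (momentum) has dimensions [L M T^-1].

Left side: [T]
Right side: [L^-1 T^2]

The two sides have different dimensions, so the equation is NOT dimensionally consistent.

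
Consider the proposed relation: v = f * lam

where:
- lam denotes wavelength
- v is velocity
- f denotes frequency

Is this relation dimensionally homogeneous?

Yes

lam (wavelength) has dimensions [L].
v (velocity) has dimensions [L T^-1].
f (frequency) has dimensions [T^-1].

Left side: [L T^-1]
Right side: [L T^-1]

Both sides have the same dimensions, so the equation is dimensionally consistent.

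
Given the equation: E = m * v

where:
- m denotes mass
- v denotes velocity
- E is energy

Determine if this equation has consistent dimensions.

No

m (mass) has dimensions [M].
v (velocity) has dimensions [L T^-1].
E (energy) has dimensions [L^2 M T^-2].

Left side: [L^2 M T^-2]
Right side: [L M T^-1]

The two sides have different dimensions, so the equation is NOT dimensionally consistent.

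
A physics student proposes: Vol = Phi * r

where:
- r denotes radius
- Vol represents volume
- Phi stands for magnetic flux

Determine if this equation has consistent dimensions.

No

r (radius) has dimensions [L].
Vol (volume) has dimensions [L^3].
Phi (magnetic flux) has dimensions [I^-1 L^2 M T^-2].

Left side: [L^3]
Right side: [I^-1 L^3 M T^-2]

The two sides have different dimensions, so the equation is NOT dimensionally consistent.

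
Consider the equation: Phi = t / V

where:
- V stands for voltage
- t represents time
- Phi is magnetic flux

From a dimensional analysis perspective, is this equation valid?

No

V (voltage) has dimensions [I^-1 L^2 M T^-3].
t (time) has dimensions [T].
Phi (magnetic flux) has dimensions [I^-1 L^2 M T^-2].

Left side: [I^-1 L^2 M T^-2]
Right side: [I L^-2 M^-1 T^4]

The two sides have different dimensions, so the equation is NOT dimensionally consistent.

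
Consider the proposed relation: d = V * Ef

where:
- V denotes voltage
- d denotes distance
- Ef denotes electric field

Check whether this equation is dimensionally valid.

No

V (voltage) has dimensions [I^-1 L^2 M T^-3].
d (distance) has dimensions [L].
Ef (electric field) has dimensions [I^-1 L M T^-3].

Left side: [L]
Right side: [I^-2 L^3 M^2 T^-6]

The two sides have different dimensions, so the equation is NOT dimensionally consistent.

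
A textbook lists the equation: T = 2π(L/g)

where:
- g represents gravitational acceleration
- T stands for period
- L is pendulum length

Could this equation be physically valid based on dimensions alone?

No

g (gravitational acceleration) has dimensions [L T^-2].
T (period) has dimensions [T].
L (pendulum length) has dimensions [L].

Left side: [T]
Right side: [T^2]

The two sides have different dimensions, so the equation is NOT dimensionally consistent.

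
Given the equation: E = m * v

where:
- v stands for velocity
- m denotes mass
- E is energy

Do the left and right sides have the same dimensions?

No

v (velocity) has dimensions [L T^-1].
m (mass) has dimensions [M].
E (energy) has dimensions [L^2 M T^-2].

Left side: [L^2 M T^-2]
Right side: [L M T^-1]

The two sides have different dimensions, so the equation is NOT dimensionally consistent.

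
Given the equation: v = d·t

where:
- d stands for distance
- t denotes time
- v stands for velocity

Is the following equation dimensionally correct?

No

d (distance) has dimensions [L].
t (time) has dimensions [T].
v (velocity) has dimensions [L T^-1].

Left side: [L T^-1]
Right side: [L T]

The two sides have different dimensions, so the equation is NOT dimensionally consistent.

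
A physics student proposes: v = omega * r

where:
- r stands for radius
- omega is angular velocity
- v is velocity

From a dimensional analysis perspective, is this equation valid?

Yes

r (radius) has dimensions [L].
omega (angular velocity) has dimensions [T^-1].
v (velocity) has dimensions [L T^-1].

Left side: [L T^-1]
Right side: [L T^-1]

Both sides have the same dimensions, so the equation is dimensionally consistent.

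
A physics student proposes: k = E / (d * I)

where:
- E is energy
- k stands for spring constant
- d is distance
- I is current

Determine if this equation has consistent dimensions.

No

E (energy) has dimensions [L^2 M T^-2].
k (spring constant) has dimensions [M T^-2].
d (distance) has dimensions [L].
I (current) has dimensions [I].

Left side: [M T^-2]
Right side: [I^-1 L M T^-2]

The two sides have different dimensions, so the equation is NOT dimensionally consistent.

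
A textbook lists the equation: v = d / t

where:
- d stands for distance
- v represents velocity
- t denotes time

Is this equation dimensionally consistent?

Yes

d (distance) has dimensions [L].
v (velocity) has dimensions [L T^-1].
t (time) has dimensions [T].

Left side: [L T^-1]
Right side: [L T^-1]

Both sides have the same dimensions, so the equation is dimensionally consistent.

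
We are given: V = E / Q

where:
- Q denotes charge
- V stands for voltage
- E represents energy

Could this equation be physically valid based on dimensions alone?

Yes

Q (charge) has dimensions [I T].
V (voltage) has dimensions [I^-1 L^2 M T^-3].
E (energy) has dimensions [L^2 M T^-2].

Left side: [I^-1 L^2 M T^-3]
Right side: [I^-1 L^2 M T^-3]

Both sides have the same dimensions, so the equation is dimensionally consistent.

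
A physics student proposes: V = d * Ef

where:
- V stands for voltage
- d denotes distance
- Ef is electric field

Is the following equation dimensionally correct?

Yes

V (voltage) has dimensions [I^-1 L^2 M T^-3].
d (distance) has dimensions [L].
Ef (electric field) has dimensions [I^-1 L M T^-3].

Left side: [I^-1 L^2 M T^-3]
Right side: [I^-1 L^2 M T^-3]

Both sides have the same dimensions, so the equation is dimensionally consistent.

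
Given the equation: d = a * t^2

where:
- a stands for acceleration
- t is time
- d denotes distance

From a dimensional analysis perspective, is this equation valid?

Yes

a (acceleration) has dimensions [L T^-2].
t (time) has dimensions [T].
d (distance) has dimensions [L].

Left side: [L]
Right side: [L]

Both sides have the same dimensions, so the equation is dimensionally consistent.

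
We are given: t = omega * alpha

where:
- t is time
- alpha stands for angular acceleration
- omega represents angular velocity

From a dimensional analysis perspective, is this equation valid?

No

t (time) has dimensions [T].
alpha (angular acceleration) has dimensions [T^-2].
omega (angular velocity) has dimensions [T^-1].

Left side: [T]
Right side: [T^-3]

The two sides have different dimensions, so the equation is NOT dimensionally consistent.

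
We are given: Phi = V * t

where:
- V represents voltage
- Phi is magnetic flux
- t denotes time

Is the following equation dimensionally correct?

Yes

V (voltage) has dimensions [I^-1 L^2 M T^-3].
Phi (magnetic flux) has dimensions [I^-1 L^2 M T^-2].
t (time) has dimensions [T].

Left side: [I^-1 L^2 M T^-2]
Right side: [I^-1 L^2 M T^-2]

Both sides have the same dimensions, so the equation is dimensionally consistent.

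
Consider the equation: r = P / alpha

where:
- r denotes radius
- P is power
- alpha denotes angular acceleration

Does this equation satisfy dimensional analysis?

No

r (radius) has dimensions [L].
P (power) has dimensions [L^2 M T^-3].
alpha (angular acceleration) has dimensions [T^-2].

Left side: [L]
Right side: [L^2 M T^-1]

The two sides have different dimensions, so the equation is NOT dimensionally consistent.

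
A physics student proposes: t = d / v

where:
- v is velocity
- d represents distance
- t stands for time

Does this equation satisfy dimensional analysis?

Yes

v (velocity) has dimensions [L T^-1].
d (distance) has dimensions [L].
t (time) has dimensions [T].

Left side: [T]
Right side: [T]

Both sides have the same dimensions, so the equation is dimensionally consistent.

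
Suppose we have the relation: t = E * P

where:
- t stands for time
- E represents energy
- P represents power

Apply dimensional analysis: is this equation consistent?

No

t (time) has dimensions [T].
E (energy) has dimensions [L^2 M T^-2].
P (power) has dimensions [L^2 M T^-3].

Left side: [T]
Right side: [L^4 M^2 T^-5]

The two sides have different dimensions, so the equation is NOT dimensionally consistent.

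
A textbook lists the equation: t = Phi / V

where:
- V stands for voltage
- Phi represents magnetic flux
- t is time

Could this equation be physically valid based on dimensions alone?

Yes

V (voltage) has dimensions [I^-1 L^2 M T^-3].
Phi (magnetic flux) has dimensions [I^-1 L^2 M T^-2].
t (time) has dimensions [T].

Left side: [T]
Right side: [T]

Both sides have the same dimensions, so the equation is dimensionally consistent.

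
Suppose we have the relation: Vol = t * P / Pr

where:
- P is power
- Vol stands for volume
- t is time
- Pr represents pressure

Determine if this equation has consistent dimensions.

Yes

P (power) has dimensions [L^2 M T^-3].
Vol (volume) has dimensions [L^3].
t (time) has dimensions [T].
Pr (pressure) has dimensions [L^-1 M T^-2].

Left side: [L^3]
Right side: [L^3]

Both sides have the same dimensions, so the equation is dimensionally consistent.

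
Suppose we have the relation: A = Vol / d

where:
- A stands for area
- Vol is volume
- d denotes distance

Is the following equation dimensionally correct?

Yes

A (area) has dimensions [L^2].
Vol (volume) has dimensions [L^3].
d (distance) has dimensions [L].

Left side: [L^2]
Right side: [L^2]

Both sides have the same dimensions, so the equation is dimensionally consistent.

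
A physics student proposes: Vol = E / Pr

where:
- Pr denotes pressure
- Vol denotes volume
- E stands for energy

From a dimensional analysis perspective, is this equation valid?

Yes

Pr (pressure) has dimensions [L^-1 M T^-2].
Vol (volume) has dimensions [L^3].
E (energy) has dimensions [L^2 M T^-2].

Left side: [L^3]
Right side: [L^3]

Both sides have the same dimensions, so the equation is dimensionally consistent.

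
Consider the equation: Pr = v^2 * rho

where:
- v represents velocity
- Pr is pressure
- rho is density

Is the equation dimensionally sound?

Yes

v (velocity) has dimensions [L T^-1].
Pr (pressure) has dimensions [L^-1 M T^-2].
rho (density) has dimensions [L^-3 M].

Left side: [L^-1 M T^-2]
Right side: [L^-1 M T^-2]

Both sides have the same dimensions, so the equation is dimensionally consistent.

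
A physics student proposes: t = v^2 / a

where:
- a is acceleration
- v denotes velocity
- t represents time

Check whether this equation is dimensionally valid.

No

a (acceleration) has dimensions [L T^-2].
v (velocity) has dimensions [L T^-1].
t (time) has dimensions [T].

Left side: [T]
Right side: [L]

The two sides have different dimensions, so the equation is NOT dimensionally consistent.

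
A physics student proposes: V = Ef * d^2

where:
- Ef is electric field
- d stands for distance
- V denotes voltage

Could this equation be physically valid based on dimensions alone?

No

Ef (electric field) has dimensions [I^-1 L M T^-3].
d (distance) has dimensions [L].
V (voltage) has dimensions [I^-1 L^2 M T^-3].

Left side: [I^-1 L^2 M T^-3]
Right side: [I^-1 L^3 M T^-3]

The two sides have different dimensions, so the equation is NOT dimensionally consistent.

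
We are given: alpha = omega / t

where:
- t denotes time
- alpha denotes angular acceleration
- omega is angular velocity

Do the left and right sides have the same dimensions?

Yes

t (time) has dimensions [T].
alpha (angular acceleration) has dimensions [T^-2].
omega (angular velocity) has dimensions [T^-1].

Left side: [T^-2]
Right side: [T^-2]

Both sides have the same dimensions, so the equation is dimensionally consistent.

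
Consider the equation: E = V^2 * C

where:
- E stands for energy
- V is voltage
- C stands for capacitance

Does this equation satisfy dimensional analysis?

Yes

E (energy) has dimensions [L^2 M T^-2].
V (voltage) has dimensions [I^-1 L^2 M T^-3].
C (capacitance) has dimensions [I^2 L^-2 M^-1 T^4].

Left side: [L^2 M T^-2]
Right side: [L^2 M T^-2]

Both sides have the same dimensions, so the equation is dimensionally consistent.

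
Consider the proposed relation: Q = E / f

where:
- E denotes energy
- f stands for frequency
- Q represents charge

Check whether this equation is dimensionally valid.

No

E (energy) has dimensions [L^2 M T^-2].
f (frequency) has dimensions [T^-1].
Q (charge) has dimensions [I T].

Left side: [I T]
Right side: [L^2 M T^-1]

The two sides have different dimensions, so the equation is NOT dimensionally consistent.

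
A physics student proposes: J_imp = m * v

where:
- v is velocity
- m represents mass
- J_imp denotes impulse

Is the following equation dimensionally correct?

Yes

v (velocity) has dimensions [L T^-1].
m (mass) has dimensions [M].
J_imp (impulse) has dimensions [L M T^-1].

Left side: [L M T^-1]
Right side: [L M T^-1]

Both sides have the same dimensions, so the equation is dimensionally consistent.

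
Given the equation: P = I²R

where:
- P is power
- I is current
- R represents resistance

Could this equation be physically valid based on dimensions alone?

Yes

P (power) has dimensions [L^2 M T^-3].
I (current) has dimensions [I].
R (resistance) has dimensions [I^-2 L^2 M T^-3].

Left side: [L^2 M T^-3]
Right side: [L^2 M T^-3]

Both sides have the same dimensions, so the equation is dimensionally consistent.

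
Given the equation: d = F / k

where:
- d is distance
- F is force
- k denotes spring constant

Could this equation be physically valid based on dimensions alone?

Yes

d (distance) has dimensions [L].
F (force) has dimensions [L M T^-2].
k (spring constant) has dimensions [M T^-2].

Left side: [L]
Right side: [L]

Both sides have the same dimensions, so the equation is dimensionally consistent.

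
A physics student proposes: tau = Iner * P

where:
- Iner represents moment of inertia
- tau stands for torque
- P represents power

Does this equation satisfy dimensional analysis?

No

Iner (moment of inertia) has dimensions [L^2 M].
tau (torque) has dimensions [L^2 M T^-2].
P (power) has dimensions [L^2 M T^-3].

Left side: [L^2 M T^-2]
Right side: [L^4 M^2 T^-3]

The two sides have different dimensions, so the equation is NOT dimensionally consistent.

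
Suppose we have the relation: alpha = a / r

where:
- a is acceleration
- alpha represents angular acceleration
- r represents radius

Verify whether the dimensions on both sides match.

Yes

a (acceleration) has dimensions [L T^-2].
alpha (angular acceleration) has dimensions [T^-2].
r (radius) has dimensions [L].

Left side: [T^-2]
Right side: [T^-2]

Both sides have the same dimensions, so the equation is dimensionally consistent.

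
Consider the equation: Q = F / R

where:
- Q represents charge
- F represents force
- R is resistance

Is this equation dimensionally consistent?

No

Q (charge) has dimensions [I T].
F (force) has dimensions [L M T^-2].
R (resistance) has dimensions [I^-2 L^2 M T^-3].

Left side: [I T]
Right side: [I^2 L^-1 T]

The two sides have different dimensions, so the equation is NOT dimensionally consistent.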